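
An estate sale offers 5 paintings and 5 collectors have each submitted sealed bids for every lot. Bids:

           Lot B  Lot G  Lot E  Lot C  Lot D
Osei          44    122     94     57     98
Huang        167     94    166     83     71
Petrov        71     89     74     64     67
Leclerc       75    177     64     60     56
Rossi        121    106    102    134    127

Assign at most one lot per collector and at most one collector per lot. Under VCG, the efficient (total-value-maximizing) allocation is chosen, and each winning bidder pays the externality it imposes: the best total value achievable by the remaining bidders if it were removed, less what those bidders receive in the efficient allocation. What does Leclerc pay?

Leclerc pays $24.

Efficient allocation: Osei→Lot D ($98), Huang→Lot B ($167), Petrov→Lot E ($74), Leclerc→Lot G ($177), Rossi→Lot C ($134); total welfare W = $650.
Leclerc receives Lot G at value $177, so the others get W − 177 = $473.
Without Leclerc: best allocation of the remaining 4 bidders over all 5 lots is Osei→Lot G ($122), Huang→Lot B ($167), Petrov→Lot E ($74), Rossi→Lot C ($134), total $497.
VCG payment = (others' best without Leclerc) − (others' welfare with Leclerc) = 497 − 473 = $24.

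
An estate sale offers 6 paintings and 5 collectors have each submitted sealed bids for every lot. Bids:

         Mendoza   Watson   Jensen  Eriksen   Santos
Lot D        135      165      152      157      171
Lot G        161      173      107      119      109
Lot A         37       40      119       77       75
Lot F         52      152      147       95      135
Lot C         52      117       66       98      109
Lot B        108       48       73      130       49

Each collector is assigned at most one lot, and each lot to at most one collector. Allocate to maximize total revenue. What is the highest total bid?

Max total: $733

Optimal: Mendoza→Lot G ($161), Watson→Lot F ($152), Jensen→Lot A ($119), Eriksen→Lot B ($130), Santos→Lot D ($171) — total 161+152+119+130+171 = $733.
Max-entry greedy (repeatedly take the single best remaining cell) gives $673, worse by 60.
Every other assignment is strictly worse.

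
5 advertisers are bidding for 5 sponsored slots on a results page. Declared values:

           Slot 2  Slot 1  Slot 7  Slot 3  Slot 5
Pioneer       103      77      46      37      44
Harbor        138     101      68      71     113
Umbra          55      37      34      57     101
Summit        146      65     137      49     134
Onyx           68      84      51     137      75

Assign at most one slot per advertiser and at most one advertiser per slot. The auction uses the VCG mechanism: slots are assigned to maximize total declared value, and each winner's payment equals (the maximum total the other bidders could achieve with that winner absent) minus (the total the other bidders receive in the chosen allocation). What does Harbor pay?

Harbor pays $26.

Efficient allocation: Pioneer→Slot 1 ($77), Harbor→Slot 2 ($138), Umbra→Slot 5 ($101), Summit→Slot 7 ($137), Onyx→Slot 3 ($137); total welfare W = $590.
Harbor receives Slot 2 at value $138, so the others get W − 138 = $452.
Without Harbor: best allocation of the remaining 4 bidders over all 5 slots is Pioneer→Slot 2 ($103), Umbra→Slot 5 ($101), Summit→Slot 7 ($137), Onyx→Slot 3 ($137), total $478.
VCG payment = (others' best without Harbor) − (others' welfare with Harbor) = 478 − 452 = $26.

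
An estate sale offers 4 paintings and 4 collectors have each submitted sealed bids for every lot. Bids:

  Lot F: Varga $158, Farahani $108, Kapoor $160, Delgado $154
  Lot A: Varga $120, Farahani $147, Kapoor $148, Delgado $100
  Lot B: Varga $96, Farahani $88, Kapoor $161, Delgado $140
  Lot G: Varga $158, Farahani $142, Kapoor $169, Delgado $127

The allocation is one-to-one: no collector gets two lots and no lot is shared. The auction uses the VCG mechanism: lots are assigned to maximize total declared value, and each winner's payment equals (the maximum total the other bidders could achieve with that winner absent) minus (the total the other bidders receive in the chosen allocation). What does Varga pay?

Efficient allocation: Varga→Lot G ($158), Farahani→Lot A ($147), Kapoor→Lot B ($161), Delgado→Lot F ($154); total welfare W = $620.
Varga receives Lot G at value $158, so the others get W − 158 = $462.
Without Varga: best allocation of the remaining 3 bidders over all 4 lots is Farahani→Lot A ($147), Kapoor→Lot G ($169), Delgado→Lot F ($154), total $470.
VCG payment = (others' best without Varga) − (others' welfare with Varga) = 470 − 462 = $8.

Varga pays $8.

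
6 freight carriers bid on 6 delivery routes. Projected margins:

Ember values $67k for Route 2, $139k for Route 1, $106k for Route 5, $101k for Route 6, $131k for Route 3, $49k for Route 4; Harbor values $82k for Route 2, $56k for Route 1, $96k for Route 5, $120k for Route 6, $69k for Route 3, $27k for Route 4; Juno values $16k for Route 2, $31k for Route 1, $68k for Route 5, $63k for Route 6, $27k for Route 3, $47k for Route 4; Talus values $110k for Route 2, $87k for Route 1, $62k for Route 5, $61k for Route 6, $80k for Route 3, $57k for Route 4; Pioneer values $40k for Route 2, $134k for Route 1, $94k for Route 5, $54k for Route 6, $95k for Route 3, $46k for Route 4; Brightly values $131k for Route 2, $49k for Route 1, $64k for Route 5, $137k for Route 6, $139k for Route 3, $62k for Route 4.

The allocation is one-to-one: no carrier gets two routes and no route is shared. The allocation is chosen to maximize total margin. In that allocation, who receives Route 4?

Juno receives Route 4.

Optimal: Ember→Route 5 ($106k), Harbor→Route 6 ($120k), Juno→Route 4 ($47k), Talus→Route 2 ($110k), Pioneer→Route 1 ($134k), Brightly→Route 3 ($139k) — total 106+120+47+110+134+139 = $656k.
Row-greedy (each carrier in turn takes its best remaining route) gives $594k, worse by 62.
Juno's own top route is Route 5 ($68k), but forcing Juno→Route 5 and reassigning the rest optimally gives only $641k — worse by 15.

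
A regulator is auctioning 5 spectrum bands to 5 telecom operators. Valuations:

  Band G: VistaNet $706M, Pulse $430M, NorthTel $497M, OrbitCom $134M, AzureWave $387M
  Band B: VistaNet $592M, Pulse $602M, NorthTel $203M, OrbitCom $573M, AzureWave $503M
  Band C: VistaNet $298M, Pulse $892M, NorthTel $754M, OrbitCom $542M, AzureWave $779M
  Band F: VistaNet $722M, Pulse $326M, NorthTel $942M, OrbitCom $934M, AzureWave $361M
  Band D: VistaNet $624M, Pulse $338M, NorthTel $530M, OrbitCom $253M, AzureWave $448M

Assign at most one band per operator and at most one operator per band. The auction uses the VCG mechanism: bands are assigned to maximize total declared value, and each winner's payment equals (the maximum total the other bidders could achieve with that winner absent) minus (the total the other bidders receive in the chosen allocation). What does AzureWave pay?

Efficient allocation: VistaNet→Band G ($706M), Pulse→Band C ($892M), NorthTel→Band D ($530M), OrbitCom→Band F ($934M), AzureWave→Band B ($503M); total welfare W = $3565M.
AzureWave receives Band B at value $503M, so the others get W − 503 = $3062M.
Without AzureWave: best allocation of the remaining 4 bidders over all 5 bands is VistaNet→Band G ($706M), Pulse→Band C ($892M), NorthTel→Band F ($942M), OrbitCom→Band B ($573M), total $3113M.
VCG payment = (others' best without AzureWave) − (others' welfare with AzureWave) = 3113 − 3062 = $51M.

AzureWave pays $51M.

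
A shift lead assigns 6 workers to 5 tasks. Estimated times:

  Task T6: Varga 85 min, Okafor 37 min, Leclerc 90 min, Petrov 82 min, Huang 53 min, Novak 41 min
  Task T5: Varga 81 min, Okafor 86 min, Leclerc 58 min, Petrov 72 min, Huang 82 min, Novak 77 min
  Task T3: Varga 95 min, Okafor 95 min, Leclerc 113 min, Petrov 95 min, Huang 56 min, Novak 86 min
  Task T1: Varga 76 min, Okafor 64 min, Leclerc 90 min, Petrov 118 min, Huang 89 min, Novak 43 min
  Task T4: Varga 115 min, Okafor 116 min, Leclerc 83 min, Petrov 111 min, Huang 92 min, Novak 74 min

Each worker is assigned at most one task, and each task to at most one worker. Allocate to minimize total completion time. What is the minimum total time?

Optimal: Okafor→Task T6 (37 min), Petrov→Task T5 (72 min), Huang→Task T3 (56 min), Novak→Task T1 (43 min), Leclerc→Task T4 (83 min) — total 37+72+56+43+83 = 291 min.
Row-greedy (each worker in turn takes its cheapest remaining task) gives 358 min, worse by 67.

Min total: 291 min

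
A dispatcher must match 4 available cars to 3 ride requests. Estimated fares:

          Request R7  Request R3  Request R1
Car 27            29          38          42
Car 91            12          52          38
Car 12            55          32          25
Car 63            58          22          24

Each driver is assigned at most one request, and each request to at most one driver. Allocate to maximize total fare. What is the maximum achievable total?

This is the linear assignment problem.
Optimal: Car 63→Request R7 ($58), Car 91→Request R3 ($52), Car 27→Request R1 ($42) — total 58+52+42 = $152.
Next-best assignment: Car 12→Request R7, Car 91→Request R3, Car 27→Request R1 = $149.

Maximum total: $152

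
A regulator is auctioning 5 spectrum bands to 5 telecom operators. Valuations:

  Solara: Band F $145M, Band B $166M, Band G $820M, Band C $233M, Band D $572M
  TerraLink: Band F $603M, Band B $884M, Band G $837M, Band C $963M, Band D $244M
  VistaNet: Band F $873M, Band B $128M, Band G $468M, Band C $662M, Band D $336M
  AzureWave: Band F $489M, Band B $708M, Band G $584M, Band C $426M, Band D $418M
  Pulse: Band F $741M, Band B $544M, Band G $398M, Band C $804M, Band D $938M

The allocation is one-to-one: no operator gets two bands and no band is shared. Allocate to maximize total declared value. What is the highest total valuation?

Treat this as an assignment problem: match each operator to one band.
Optimal: Solara→Band G ($820M), TerraLink→Band C ($963M), VistaNet→Band F ($873M), AzureWave→Band B ($708M), Pulse→Band D ($938M) — total 820+963+873+708+938 = $4302M.
Column-greedy (each band in turn goes to its best remaining operator) gives $3799M, worse by 503.
Swapping VistaNet↔TerraLink (VistaNet→Band C $662M, TerraLink→Band F $603M) loses 571.
No other one-to-one assignment exceeds $4302M.

Maximum total: $4302M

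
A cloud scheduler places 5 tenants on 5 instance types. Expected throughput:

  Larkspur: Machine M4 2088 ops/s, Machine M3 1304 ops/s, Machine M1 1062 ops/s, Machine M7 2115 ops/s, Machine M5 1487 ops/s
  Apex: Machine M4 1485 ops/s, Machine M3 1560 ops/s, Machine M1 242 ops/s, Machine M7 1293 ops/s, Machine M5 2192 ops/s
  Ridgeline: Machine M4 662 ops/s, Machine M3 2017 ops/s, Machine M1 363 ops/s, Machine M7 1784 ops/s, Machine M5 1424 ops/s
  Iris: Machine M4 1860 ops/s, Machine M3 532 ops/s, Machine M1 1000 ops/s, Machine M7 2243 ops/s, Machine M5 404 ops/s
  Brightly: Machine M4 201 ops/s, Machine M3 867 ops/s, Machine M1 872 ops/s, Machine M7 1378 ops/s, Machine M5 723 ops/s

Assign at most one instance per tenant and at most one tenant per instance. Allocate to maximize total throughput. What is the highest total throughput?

Maximum total: 9412 ops/s

Optimal: Larkspur→Machine M4 (2088 ops/s), Apex→Machine M5 (2192 ops/s), Ridgeline→Machine M3 (2017 ops/s), Iris→Machine M7 (2243 ops/s), Brightly→Machine M1 (872 ops/s) — total 2088+2192+2017+2243+872 = 9412 ops/s.
Next-best assignment: Larkspur→Machine M7, Apex→Machine M5, Ridgeline→Machine M3, Iris→Machine M4, Brightly→Machine M1 = 9056 ops/s.
Every other assignment is strictly worse.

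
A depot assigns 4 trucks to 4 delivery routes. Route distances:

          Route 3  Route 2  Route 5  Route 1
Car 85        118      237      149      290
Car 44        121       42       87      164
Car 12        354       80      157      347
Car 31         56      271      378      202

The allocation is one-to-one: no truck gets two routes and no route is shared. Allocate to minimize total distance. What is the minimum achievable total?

Optimal: Car 85→Route 5 (149 km), Car 44→Route 1 (164 km), Car 12→Route 2 (80 km), Car 31→Route 3 (56 km) — total 149+164+80+56 = 449 km.
Column-greedy (each route in turn goes to its cheapest remaining truck) gives 594 km, worse by 145.
Every other assignment is strictly worse.

Minimum total: 449 km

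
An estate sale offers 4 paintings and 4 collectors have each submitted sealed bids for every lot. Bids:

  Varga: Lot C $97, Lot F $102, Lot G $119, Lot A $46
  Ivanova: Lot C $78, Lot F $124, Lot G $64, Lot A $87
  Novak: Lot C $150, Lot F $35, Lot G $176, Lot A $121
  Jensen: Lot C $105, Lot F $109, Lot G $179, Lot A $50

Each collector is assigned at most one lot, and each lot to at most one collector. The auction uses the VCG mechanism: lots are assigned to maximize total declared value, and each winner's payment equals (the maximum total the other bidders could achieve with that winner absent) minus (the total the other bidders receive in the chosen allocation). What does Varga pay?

Efficient allocation: Varga→Lot C ($97), Ivanova→Lot F ($124), Novak→Lot A ($121), Jensen→Lot G ($179); total welfare W = $521.
Varga receives Lot C at value $97, so the others get W − 97 = $424.
Without Varga: best allocation of the remaining 3 bidders over all 4 lots is Ivanova→Lot F ($124), Novak→Lot C ($150), Jensen→Lot G ($179), total $453.
VCG payment = (others' best without Varga) − (others' welfare with Varga) = 453 − 424 = $29.

Varga pays $29.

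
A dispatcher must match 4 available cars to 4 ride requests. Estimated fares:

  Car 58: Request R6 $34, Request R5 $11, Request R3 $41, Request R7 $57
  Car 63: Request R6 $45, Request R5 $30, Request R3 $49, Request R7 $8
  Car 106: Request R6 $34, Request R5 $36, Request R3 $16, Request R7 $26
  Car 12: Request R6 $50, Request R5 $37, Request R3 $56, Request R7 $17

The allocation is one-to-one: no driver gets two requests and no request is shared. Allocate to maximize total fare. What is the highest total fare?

Maximum total: $194

This is a one-to-one assignment (maximum-weight bipartite matching).
Optimal: Car 58→Request R7 ($57), Car 63→Request R6 ($45), Car 106→Request R5 ($36), Car 12→Request R3 ($56) — total 57+45+36+56 = $194.
Row-greedy (each driver in turn takes its best remaining request) gives $192, worse by 2.
No other one-to-one assignment exceeds $194.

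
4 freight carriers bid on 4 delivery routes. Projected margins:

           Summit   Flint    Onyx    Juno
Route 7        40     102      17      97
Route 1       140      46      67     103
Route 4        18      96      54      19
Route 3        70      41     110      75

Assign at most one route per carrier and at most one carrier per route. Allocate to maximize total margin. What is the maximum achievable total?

Maximum total: $443k

Optimal: Summit→Route 1 ($140k), Flint→Route 4 ($96k), Onyx→Route 3 ($110k), Juno→Route 7 ($97k) — total 140+96+110+97 = $443k.
Row-greedy (each carrier in turn takes its best remaining route) gives $371k, worse by 72.
Next-best assignment: Summit→Route 1, Flint→Route 7, Onyx→Route 4, Juno→Route 3 = $371k.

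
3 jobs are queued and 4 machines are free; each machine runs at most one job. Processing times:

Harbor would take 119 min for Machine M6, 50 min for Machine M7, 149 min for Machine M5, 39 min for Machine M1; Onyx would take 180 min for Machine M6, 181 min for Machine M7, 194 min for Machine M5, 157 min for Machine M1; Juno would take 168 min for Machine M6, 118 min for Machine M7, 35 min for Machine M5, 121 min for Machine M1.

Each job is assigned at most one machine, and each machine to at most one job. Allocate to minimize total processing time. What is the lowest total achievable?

This is a one-to-one assignment (minimum-cost bipartite matching).
Optimal: Harbor→Machine M7 (50 min), Onyx→Machine M1 (157 min), Juno→Machine M5 (35 min) — total 50+157+35 = 242 min.
Min-entry greedy (repeatedly take the single cheapest remaining cell) gives 254 min, worse by 12.
Next-best assignment: Harbor→Machine M1, Onyx→Machine M6, Juno→Machine M5 = 254 min.

Min total: 242 min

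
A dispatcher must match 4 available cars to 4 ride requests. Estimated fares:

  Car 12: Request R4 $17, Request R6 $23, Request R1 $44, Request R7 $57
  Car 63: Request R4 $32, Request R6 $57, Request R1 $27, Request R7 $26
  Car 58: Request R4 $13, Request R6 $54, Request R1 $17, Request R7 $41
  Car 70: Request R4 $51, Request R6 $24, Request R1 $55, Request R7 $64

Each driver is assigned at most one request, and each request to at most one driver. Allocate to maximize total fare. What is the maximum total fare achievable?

This is a one-to-one assignment (maximum-weight bipartite matching).
Optimal: Car 12→Request R7 ($57), Car 63→Request R4 ($32), Car 58→Request R6 ($54), Car 70→Request R1 ($55) — total 57+32+54+55 = $198.

Maximum total: $198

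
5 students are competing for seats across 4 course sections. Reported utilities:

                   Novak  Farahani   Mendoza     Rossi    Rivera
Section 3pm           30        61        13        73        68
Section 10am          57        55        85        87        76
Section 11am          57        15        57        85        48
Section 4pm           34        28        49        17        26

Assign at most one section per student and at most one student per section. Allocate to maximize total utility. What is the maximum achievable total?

Max total: 272 points

Optimal: Rivera→Section 3pm (68 points), Mendoza→Section 10am (85 points), Rossi→Section 11am (85 points), Novak→Section 4pm (34 points) — total 68+85+85+34 = 272 points.
Row-greedy (each student in turn takes its best remaining section) gives 192 points, worse by 80.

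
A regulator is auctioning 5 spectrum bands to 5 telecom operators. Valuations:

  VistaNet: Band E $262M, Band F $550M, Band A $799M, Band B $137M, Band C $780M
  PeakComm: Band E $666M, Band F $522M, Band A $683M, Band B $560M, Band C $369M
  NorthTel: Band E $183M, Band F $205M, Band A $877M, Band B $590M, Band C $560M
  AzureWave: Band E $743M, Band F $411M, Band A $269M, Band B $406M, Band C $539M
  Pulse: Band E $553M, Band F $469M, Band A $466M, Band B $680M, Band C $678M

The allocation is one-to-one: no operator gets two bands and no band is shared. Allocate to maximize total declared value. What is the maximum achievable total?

Max total: $3602M

Optimal: VistaNet→Band C ($780M), PeakComm→Band F ($522M), NorthTel→Band A ($877M), AzureWave→Band E ($743M), Pulse→Band B ($680M) — total 780+522+877+743+680 = $3602M.
Swapping Pulse↔VistaNet (Pulse→Band C $678M, VistaNet→Band B $137M) loses 645.
No other one-to-one assignment exceeds $3602M.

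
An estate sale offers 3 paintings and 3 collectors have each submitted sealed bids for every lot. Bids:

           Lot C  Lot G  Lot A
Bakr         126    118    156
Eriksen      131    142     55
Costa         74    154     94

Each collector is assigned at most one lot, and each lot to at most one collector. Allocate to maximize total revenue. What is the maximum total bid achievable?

Max total: $441

Optimal: Bakr→Lot A ($156), Eriksen→Lot C ($131), Costa→Lot G ($154) — total 156+131+154 = $441.
Row-greedy (each collector in turn takes its best remaining lot) gives $372, worse by 69.
Next-best assignment: Bakr→Lot A, Eriksen→Lot G, Costa→Lot C = $372.
No other one-to-one assignment exceeds $441.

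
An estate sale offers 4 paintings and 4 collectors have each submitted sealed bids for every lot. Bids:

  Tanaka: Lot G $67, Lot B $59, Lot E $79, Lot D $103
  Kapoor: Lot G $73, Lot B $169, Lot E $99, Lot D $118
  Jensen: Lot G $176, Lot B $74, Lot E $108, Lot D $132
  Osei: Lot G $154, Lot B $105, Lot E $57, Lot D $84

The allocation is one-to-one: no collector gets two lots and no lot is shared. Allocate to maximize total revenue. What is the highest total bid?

Max total: $534

Optimal: Tanaka→Lot E ($79), Kapoor→Lot B ($169), Jensen→Lot D ($132), Osei→Lot G ($154) — total 79+169+132+154 = $534.
Column-greedy (each lot in turn goes to its best remaining collector) gives $508, worse by 26.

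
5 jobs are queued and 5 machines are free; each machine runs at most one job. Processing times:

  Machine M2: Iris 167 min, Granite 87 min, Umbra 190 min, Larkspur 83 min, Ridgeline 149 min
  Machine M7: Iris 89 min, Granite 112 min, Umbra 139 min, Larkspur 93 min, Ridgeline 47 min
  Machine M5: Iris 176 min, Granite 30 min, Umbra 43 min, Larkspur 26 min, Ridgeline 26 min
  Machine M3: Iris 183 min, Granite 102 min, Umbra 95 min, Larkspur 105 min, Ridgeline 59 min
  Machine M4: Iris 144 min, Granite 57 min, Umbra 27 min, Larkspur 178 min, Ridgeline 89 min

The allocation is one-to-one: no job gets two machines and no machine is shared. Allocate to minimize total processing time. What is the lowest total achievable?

Minimum total: 288 min

Treat this as an assignment problem: match each job to one machine.
Optimal: Iris→Machine M7 (89 min), Granite→Machine M2 (87 min), Umbra→Machine M4 (27 min), Larkspur→Machine M5 (26 min), Ridgeline→Machine M3 (59 min) — total 89+87+27+26+59 = 288 min.
Min-entry greedy (repeatedly take the single cheapest remaining cell) gives 370 min, worse by 82.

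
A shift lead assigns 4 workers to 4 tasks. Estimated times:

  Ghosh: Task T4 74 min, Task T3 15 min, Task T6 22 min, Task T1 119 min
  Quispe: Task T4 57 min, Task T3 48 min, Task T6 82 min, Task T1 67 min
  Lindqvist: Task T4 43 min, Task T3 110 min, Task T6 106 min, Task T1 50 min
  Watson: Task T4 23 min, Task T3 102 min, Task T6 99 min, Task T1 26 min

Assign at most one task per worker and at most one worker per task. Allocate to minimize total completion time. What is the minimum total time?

Optimal: Ghosh→Task T6 (22 min), Quispe→Task T3 (48 min), Lindqvist→Task T4 (43 min), Watson→Task T1 (26 min) — total 22+48+43+26 = 139 min.
Column-greedy (each task in turn goes to its cheapest remaining worker) gives 170 min, worse by 31.
Swapping Lindqvist↔Ghosh (Lindqvist→Task T6 106 min, Ghosh→Task T4 74 min) adds 115.
Every other assignment is strictly worse.

Min total: 139 min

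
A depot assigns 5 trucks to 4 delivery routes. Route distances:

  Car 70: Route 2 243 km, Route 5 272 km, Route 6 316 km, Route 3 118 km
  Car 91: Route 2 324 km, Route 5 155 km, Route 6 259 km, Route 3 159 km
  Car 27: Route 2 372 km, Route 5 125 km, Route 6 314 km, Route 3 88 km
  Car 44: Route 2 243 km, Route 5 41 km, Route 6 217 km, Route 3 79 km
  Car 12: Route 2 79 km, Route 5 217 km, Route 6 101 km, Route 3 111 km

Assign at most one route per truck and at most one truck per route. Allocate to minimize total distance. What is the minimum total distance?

Optimal: Car 12→Route 2 (79 km), Car 44→Route 5 (41 km), Car 91→Route 6 (259 km), Car 27→Route 3 (88 km) — total 79+41+259+88 = 467 km.
Row-greedy (each truck in turn takes its cheapest remaining route) gives 830 km, worse by 363.
Swapping Car 27↔Car 44 (Car 27→Route 5 125 km, Car 44→Route 3 79 km) adds 75.
Every other assignment is strictly worse.

Minimum total: 467 km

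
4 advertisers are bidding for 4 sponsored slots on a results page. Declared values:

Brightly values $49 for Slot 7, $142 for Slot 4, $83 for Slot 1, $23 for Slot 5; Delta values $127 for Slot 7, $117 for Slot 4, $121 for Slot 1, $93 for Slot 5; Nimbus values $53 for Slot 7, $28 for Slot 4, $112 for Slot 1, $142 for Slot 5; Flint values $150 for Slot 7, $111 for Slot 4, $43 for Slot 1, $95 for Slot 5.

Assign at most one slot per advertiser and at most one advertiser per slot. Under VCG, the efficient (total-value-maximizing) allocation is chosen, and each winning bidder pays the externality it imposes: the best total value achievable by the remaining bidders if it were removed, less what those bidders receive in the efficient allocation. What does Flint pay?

Efficient allocation: Brightly→Slot 4 ($142), Delta→Slot 1 ($121), Nimbus→Slot 5 ($142), Flint→Slot 7 ($150); total welfare W = $555.
Flint receives Slot 7 at value $150, so the others get W − 150 = $405.
Without Flint: best allocation of the remaining 3 bidders over all 4 slots is Brightly→Slot 4 ($142), Delta→Slot 7 ($127), Nimbus→Slot 5 ($142), total $411.
VCG payment = (others' best without Flint) − (others' welfare with Flint) = 411 − 405 = $6.

Flint pays $6.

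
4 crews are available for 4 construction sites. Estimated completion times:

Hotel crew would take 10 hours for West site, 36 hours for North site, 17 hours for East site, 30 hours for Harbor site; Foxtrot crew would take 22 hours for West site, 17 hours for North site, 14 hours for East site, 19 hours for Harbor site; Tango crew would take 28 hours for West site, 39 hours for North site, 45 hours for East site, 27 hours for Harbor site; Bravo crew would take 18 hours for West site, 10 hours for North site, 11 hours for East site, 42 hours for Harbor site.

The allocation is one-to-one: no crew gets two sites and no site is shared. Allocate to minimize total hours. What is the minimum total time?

Minimum total: 61 hours

Optimal: Hotel crew→West site (10 hours), Foxtrot crew→East site (14 hours), Tango crew→Harbor site (27 hours), Bravo crew→North site (10 hours) — total 10+14+27+10 = 61 hours.
Checked against all permutations: 61 hours is optimal.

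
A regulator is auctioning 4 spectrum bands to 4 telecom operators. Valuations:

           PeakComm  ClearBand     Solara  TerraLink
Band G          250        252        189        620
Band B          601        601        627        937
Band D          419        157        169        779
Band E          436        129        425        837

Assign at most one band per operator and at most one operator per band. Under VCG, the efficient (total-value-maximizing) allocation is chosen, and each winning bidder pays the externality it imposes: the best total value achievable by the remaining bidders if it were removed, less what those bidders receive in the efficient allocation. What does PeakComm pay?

Efficient allocation: PeakComm→Band D ($419M), ClearBand→Band G ($252M), Solara→Band B ($627M), TerraLink→Band E ($837M); total welfare W = $2135M.
PeakComm receives Band D at value $419M, so the others get W − 419 = $1716M.
Without PeakComm: best allocation of the remaining 3 bidders over all 4 bands is ClearBand→Band B ($601M), Solara→Band E ($425M), TerraLink→Band D ($779M), total $1805M.
VCG payment = (others' best without PeakComm) − (others' welfare with PeakComm) = 1805 − 1716 = $89M.

PeakComm pays $89M.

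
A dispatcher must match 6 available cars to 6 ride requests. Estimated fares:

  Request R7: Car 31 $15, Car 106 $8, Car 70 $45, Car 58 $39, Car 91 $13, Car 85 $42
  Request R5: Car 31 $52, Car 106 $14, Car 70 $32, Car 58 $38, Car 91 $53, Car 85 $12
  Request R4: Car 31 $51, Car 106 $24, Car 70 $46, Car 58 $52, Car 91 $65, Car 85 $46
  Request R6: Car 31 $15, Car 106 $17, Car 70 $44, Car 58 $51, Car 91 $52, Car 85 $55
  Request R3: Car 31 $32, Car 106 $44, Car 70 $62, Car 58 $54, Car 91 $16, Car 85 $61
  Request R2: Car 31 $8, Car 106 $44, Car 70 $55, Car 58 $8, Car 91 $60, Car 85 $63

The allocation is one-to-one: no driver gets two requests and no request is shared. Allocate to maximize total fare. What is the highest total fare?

This is the linear assignment problem.
Optimal: Car 31→Request R5 ($52), Car 106→Request R3 ($44), Car 70→Request R7 ($45), Car 58→Request R6 ($51), Car 91→Request R4 ($65), Car 85→Request R2 ($63) — total 52+44+45+51+65+63 = $320.
Column-greedy (each request in turn goes to its best remaining driver) gives $257, worse by 63.
Every other assignment is strictly worse.

Maximum total: $320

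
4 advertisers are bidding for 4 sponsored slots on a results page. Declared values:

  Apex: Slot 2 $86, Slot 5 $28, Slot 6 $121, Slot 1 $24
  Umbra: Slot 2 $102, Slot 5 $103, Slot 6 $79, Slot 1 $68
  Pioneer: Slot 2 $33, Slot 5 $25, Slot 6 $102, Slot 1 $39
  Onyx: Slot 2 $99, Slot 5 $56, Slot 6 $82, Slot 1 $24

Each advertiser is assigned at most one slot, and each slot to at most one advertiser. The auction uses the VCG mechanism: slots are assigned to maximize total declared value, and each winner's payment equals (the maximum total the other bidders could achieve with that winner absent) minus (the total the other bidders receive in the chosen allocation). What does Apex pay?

Efficient allocation: Apex→Slot 6 ($121), Umbra→Slot 5 ($103), Pioneer→Slot 1 ($39), Onyx→Slot 2 ($99); total welfare W = $362.
Apex receives Slot 6 at value $121, so the others get W − 121 = $241.
Without Apex: best allocation of the remaining 3 bidders over all 4 slots is Umbra→Slot 5 ($103), Pioneer→Slot 6 ($102), Onyx→Slot 2 ($99), total $304.
VCG payment = (others' best without Apex) − (others' welfare with Apex) = 304 − 241 = $63.

Apex pays $63.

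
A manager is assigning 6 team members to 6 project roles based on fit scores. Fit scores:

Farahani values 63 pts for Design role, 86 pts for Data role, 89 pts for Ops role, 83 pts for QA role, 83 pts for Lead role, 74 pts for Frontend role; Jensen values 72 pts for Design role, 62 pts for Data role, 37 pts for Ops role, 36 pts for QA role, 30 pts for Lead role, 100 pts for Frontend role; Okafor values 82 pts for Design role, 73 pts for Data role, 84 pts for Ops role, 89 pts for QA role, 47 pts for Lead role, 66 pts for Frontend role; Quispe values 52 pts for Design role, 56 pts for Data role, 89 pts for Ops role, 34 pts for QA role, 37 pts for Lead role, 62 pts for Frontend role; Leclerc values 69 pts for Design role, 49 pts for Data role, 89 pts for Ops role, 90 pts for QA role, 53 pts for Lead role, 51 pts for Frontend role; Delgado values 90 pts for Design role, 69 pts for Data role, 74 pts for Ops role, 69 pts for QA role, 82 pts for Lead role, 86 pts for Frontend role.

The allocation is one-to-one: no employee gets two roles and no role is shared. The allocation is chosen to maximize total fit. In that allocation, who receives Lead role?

Delgado receives Lead role.

Optimal: Farahani→Data role (86 pts), Jensen→Frontend role (100 pts), Okafor→Design role (82 pts), Quispe→Ops role (89 pts), Leclerc→QA role (90 pts), Delgado→Lead role (82 pts) — total 86+100+82+89+90+82 = 529 pts.
Max-entry greedy (repeatedly take the single best remaining cell) gives 479 pts, worse by 50.
Delgado's own top role is Design role (90 pts), but forcing Delgado→Design role and reassigning the rest optimally gives only 525 pts — worse by 4.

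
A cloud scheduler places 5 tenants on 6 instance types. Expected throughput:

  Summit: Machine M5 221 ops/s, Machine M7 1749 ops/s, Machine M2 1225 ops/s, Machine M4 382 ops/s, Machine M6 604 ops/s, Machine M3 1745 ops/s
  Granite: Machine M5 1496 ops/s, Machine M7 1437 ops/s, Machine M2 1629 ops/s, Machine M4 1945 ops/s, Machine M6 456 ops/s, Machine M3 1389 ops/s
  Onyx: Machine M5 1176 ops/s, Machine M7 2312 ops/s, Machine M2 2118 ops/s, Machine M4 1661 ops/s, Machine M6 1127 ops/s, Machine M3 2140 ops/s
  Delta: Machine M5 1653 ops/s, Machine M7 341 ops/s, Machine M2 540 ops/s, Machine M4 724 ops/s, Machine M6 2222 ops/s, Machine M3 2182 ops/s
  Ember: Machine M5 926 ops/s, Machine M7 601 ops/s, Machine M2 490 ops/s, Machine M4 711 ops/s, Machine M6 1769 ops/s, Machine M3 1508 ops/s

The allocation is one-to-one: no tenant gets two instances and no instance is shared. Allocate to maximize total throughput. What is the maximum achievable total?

Max total: 9763 ops/s

Optimal: Summit→Machine M7 (1749 ops/s), Granite→Machine M4 (1945 ops/s), Onyx→Machine M2 (2118 ops/s), Delta→Machine M3 (2182 ops/s), Ember→Machine M6 (1769 ops/s) — total 1749+1945+2118+2182+1769 = 9763 ops/s.
Column-greedy (each instance in turn goes to its best remaining tenant) gives 6909 ops/s, worse by 2854.
Swapping Delta↔Ember (Delta→Machine M6 2222 ops/s, Ember→Machine M3 1508 ops/s) loses 221.
Every other assignment is strictly worse.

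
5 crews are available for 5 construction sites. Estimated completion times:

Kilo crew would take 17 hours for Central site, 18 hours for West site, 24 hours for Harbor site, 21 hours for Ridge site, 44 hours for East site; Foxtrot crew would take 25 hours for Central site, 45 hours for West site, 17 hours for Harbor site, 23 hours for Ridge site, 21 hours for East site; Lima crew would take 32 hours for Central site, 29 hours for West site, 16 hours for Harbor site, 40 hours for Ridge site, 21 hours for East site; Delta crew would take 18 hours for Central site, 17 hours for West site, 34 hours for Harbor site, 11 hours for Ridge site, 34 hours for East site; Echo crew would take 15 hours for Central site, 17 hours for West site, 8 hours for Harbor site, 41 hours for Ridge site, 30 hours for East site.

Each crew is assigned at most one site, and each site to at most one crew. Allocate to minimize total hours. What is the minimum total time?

Minimum total: 81 hours

This is the linear assignment problem.
Optimal: Kilo crew→West site (18 hours), Foxtrot crew→East site (21 hours), Lima crew→Harbor site (16 hours), Delta crew→Ridge site (11 hours), Echo crew→Central site (15 hours) — total 18+21+16+11+15 = 81 hours.
Row-greedy (each crew in turn takes its cheapest remaining site) gives 83 hours, worse by 2.
Swapping Foxtrot crew↔Kilo crew (Foxtrot crew→West site 45 hours, Kilo crew→East site 44 hours) adds 50.
Every other assignment is strictly worse.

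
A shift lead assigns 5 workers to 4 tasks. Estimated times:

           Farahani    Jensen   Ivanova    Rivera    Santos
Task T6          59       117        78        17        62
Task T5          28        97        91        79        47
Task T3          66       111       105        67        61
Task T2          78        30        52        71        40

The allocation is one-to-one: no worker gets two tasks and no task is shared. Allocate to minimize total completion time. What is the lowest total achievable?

Treat this as an assignment problem: match each worker to one task.
Optimal: Rivera→Task T6 (17 min), Farahani→Task T5 (28 min), Santos→Task T3 (61 min), Jensen→Task T2 (30 min) — total 17+28+61+30 = 136 min.
Row-greedy (each worker in turn takes its cheapest remaining task) gives 203 min, worse by 67.
Checked against all permutations: 136 min is optimal.

Min total: 136 min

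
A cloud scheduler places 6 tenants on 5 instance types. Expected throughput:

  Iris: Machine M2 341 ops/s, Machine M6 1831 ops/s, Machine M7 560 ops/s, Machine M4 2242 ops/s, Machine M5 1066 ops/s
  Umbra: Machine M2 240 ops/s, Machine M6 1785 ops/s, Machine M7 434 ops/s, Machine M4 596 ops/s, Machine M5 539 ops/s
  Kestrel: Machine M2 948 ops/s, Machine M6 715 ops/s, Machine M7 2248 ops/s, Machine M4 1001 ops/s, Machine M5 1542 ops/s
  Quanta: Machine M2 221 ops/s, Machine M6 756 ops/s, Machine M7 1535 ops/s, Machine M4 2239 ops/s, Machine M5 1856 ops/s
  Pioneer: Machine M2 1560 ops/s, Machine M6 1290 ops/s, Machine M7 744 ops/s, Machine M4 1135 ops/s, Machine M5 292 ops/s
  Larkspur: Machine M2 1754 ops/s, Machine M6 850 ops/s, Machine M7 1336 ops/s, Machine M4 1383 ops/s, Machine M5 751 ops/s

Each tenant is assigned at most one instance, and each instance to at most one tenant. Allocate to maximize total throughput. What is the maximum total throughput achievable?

Maximum total: 9885 ops/s

This is the linear assignment problem.
Optimal: Larkspur→Machine M2 (1754 ops/s), Umbra→Machine M6 (1785 ops/s), Kestrel→Machine M7 (2248 ops/s), Iris→Machine M4 (2242 ops/s), Quanta→Machine M5 (1856 ops/s) — total 1754+1785+2248+2242+1856 = 9885 ops/s.
Row-greedy (each tenant in turn takes its best remaining instance) gives 9691 ops/s, worse by 194.
Checked against all permutations: 9885 ops/s is optimal.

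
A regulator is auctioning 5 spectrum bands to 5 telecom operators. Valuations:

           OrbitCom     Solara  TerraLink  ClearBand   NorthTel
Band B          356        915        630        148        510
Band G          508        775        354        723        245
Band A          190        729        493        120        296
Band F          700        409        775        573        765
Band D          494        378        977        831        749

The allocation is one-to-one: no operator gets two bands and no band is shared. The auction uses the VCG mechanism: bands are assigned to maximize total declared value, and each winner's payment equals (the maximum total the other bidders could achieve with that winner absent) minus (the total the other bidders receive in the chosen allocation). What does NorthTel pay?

NorthTel pays $186M.

Efficient allocation: OrbitCom→Band F ($700M), Solara→Band A ($729M), TerraLink→Band D ($977M), ClearBand→Band G ($723M), NorthTel→Band B ($510M); total welfare W = $3639M.
NorthTel receives Band B at value $510M, so the others get W − 510 = $3129M.
Without NorthTel: best allocation of the remaining 4 bidders over all 5 bands is OrbitCom→Band F ($700M), Solara→Band B ($915M), TerraLink→Band D ($977M), ClearBand→Band G ($723M), total $3315M.
VCG payment = (others' best without NorthTel) − (others' welfare with NorthTel) = 3315 − 3129 = $186M.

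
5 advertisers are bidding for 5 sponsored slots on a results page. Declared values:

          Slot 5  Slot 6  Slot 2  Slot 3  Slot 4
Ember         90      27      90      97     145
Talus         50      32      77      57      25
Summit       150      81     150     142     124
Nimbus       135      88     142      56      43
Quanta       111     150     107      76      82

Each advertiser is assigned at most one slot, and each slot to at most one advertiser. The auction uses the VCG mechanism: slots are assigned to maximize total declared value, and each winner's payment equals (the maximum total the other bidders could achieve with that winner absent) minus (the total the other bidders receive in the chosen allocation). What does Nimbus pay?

Efficient allocation: Ember→Slot 4 ($145), Talus→Slot 2 ($77), Summit→Slot 3 ($142), Nimbus→Slot 5 ($135), Quanta→Slot 6 ($150); total welfare W = $649.
Nimbus receives Slot 5 at value $135, so the others get W − 135 = $514.
Without Nimbus: best allocation of the remaining 4 bidders over all 5 slots is Ember→Slot 4 ($145), Talus→Slot 2 ($77), Summit→Slot 5 ($150), Quanta→Slot 6 ($150), total $522.
VCG payment = (others' best without Nimbus) − (others' welfare with Nimbus) = 522 − 514 = $8.

Nimbus pays $8.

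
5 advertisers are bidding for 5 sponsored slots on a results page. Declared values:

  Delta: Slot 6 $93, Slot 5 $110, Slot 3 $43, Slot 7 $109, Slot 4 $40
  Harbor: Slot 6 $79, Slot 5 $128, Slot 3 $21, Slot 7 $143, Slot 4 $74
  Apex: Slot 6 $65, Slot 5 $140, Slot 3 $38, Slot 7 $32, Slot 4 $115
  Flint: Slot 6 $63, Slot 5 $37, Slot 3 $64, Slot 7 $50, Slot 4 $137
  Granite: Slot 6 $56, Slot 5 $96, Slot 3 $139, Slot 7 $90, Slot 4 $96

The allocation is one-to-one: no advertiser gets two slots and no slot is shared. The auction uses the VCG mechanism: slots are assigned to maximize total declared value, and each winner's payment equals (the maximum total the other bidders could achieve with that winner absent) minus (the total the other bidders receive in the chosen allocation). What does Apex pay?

Efficient allocation: Delta→Slot 6 ($93), Harbor→Slot 7 ($143), Apex→Slot 5 ($140), Flint→Slot 4 ($137), Granite→Slot 3 ($139); total welfare W = $652.
Apex receives Slot 5 at value $140, so the others get W − 140 = $512.
Without Apex: best allocation of the remaining 4 bidders over all 5 slots is Delta→Slot 5 ($110), Harbor→Slot 7 ($143), Flint→Slot 4 ($137), Granite→Slot 3 ($139), total $529.
VCG payment = (others' best without Apex) − (others' welfare with Apex) = 529 − 512 = $17.

Apex pays $17.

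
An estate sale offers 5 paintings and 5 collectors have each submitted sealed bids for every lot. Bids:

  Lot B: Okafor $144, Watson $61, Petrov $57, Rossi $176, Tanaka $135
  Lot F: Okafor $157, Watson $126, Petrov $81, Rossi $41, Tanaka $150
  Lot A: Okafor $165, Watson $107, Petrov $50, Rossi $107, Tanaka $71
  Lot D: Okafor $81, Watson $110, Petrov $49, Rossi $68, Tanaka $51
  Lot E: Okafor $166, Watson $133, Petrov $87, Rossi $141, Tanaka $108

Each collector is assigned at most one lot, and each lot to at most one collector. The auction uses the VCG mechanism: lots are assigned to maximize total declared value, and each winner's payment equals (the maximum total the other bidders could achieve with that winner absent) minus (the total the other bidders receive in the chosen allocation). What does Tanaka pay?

Tanaka pays $17.

Efficient allocation: Okafor→Lot A ($165), Watson→Lot D ($110), Petrov→Lot E ($87), Rossi→Lot B ($176), Tanaka→Lot F ($150); total welfare W = $688.
Tanaka receives Lot F at value $150, so the others get W − 150 = $538.
Without Tanaka: best allocation of the remaining 4 bidders over all 5 lots is Okafor→Lot A ($165), Watson→Lot E ($133), Petrov→Lot F ($81), Rossi→Lot B ($176), total $555.
VCG payment = (others' best without Tanaka) − (others' welfare with Tanaka) = 555 − 538 = $17.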